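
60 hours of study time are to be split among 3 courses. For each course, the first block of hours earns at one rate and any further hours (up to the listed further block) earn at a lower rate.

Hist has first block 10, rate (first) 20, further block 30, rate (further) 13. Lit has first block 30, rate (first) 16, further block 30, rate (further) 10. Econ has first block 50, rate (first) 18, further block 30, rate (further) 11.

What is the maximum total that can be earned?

Treat each block as its own option and order by rate: Hist/tier1 20 > Econ/tier1 18 > Lit/tier1 16 > Hist/tier2 13 > Econ/tier2 11 > Lit/tier2 10.
Fill Hist tier1 block (10 at 20) → 50 left.
Econ tier1 at 18: fill all 50 → 0 left.
Total = 20×10 + 18×50 = 1100.

1100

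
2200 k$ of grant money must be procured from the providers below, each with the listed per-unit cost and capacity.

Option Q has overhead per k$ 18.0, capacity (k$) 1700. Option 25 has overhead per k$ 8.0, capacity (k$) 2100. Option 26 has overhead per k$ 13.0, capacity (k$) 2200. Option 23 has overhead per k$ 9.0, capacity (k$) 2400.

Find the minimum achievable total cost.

Use providers in increasing cost order.
Option 25 (8.0): use full 2100 ; 100 k$ to go.
Take 100 from Option 23 at 9.0 to finish.
Option 26, Option Q: unused.
Cost = 2100×8.0 + 100×9.0 = 17700.

17700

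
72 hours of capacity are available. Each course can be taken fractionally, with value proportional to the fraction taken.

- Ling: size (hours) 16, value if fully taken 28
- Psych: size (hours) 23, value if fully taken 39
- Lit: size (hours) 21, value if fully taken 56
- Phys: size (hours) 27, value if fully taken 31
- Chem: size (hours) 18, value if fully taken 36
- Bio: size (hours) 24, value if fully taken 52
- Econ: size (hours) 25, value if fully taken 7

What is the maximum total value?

Sort by value density: Lit 56/21≈2.67, Bio 52/24≈2.17, Chem 36/18≈2, Ling 28/16≈1.75, Psych 39/23≈1.7, Phys 31/27≈1.15, Econ 7/25≈0.28.
All 21 hours of Lit fit (value 56) → 51 remain.
Bio: take in full, 24 hours for value 52 → 27 left.
Chem: take in full, 18 hours for value 36 → 9 left.
9 hours left: a 9/16 share of Ling gives 28×9/16 = 15.75.
Total value = 159.75.

159.75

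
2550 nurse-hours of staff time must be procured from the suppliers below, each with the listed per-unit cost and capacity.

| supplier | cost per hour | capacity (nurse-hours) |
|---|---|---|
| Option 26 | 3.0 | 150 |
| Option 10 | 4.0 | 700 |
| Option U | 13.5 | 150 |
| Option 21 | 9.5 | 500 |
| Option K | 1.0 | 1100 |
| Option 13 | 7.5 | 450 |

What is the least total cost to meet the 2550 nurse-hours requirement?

9150

Fill from the cheapest supplier first.
Option K at 1.0: take all 1100 nurse-hours ; 1450 still needed.
Option 26 (3.0): use full 150 ; 1300 nurse-hours to go.
Option 10 at 4.0: take all 700 nurse-hours ; 600 still needed.
Take 450 from Option 13 at 7.5 ; need 150 more.
Option 21 at 9.5: take 150 of its 500 ; requirement met.
Option U: unused.
Cost = 1100×1.0 + 150×3.0 + 700×4.0 + 450×7.5 + 150×9.5 = 9150.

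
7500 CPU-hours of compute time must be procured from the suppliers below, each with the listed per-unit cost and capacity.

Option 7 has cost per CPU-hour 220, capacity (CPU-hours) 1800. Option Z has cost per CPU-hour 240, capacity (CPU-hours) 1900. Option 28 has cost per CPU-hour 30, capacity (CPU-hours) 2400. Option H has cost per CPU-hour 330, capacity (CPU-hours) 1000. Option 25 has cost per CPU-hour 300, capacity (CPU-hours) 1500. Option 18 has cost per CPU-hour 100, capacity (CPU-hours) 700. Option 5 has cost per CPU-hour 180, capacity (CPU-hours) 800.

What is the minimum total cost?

1114000

Fill from the cheapest supplier first.
Take 2400 from Option 28 at 30 → need 5100 more.
Option 18 (100): use full 700 → 4400 CPU-hours to go.
Option 5 (180): use full 800 → 3600 CPU-hours to go.
Option 7 at 220: take all 1800 CPU-hours → 1800 still needed.
Take 1800 from Option Z at 240 to finish.
Option 25, Option H: unused.
Cost = 2400×30 + 700×100 + 800×180 + 1800×220 + 1800×240 = 1114000.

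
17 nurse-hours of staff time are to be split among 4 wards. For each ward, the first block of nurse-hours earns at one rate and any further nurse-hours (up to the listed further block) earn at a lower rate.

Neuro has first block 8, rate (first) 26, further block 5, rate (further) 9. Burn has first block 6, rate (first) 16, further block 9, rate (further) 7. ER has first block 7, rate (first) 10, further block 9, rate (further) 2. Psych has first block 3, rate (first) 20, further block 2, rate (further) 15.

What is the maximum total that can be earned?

Rank every tier by rate: Neuro/T1 26 > Psych/T1 20 > Burn/T1 16 > Psych/T2 15 > ER/T1 10 > Neuro/T2 9 > Burn/T2 7 > ER/T2 2.
Neuro/T1 (26): +8 — 9 left.
Fill Psych T1 block (3 at 20) — 6 left.
Burn/T1 (16): +6 — 0 left.
Total = 26×8 + 20×3 + 16×6 = 364.

364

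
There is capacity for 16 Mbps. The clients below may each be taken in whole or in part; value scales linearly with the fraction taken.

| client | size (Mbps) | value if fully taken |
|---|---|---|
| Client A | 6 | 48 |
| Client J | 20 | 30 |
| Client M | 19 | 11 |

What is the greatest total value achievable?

Sort by value density: Client A 48/6≈8, Client J 30/20≈1.5, Client M 11/19≈0.579.
Take all of Client A (6 Mbps, value 48) → 10 Mbps left.
10 Mbps left: a 10/20 share of Client J gives 30×10/20 = 15.
Total value = 63.

63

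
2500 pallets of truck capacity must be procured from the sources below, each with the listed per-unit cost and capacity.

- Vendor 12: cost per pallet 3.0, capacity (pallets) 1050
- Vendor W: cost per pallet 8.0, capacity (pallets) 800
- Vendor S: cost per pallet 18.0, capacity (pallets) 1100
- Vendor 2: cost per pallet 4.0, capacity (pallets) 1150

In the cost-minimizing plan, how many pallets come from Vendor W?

Fill from the cheapest source first.
Vendor 12 at 3.0: take all 1050 pallets — 1450 still needed.
Vendor 2 at 4.0: take all 1150 pallets — 300 still needed.
Take 300 from Vendor W at 8.0 to finish.
Vendor S: unused.

300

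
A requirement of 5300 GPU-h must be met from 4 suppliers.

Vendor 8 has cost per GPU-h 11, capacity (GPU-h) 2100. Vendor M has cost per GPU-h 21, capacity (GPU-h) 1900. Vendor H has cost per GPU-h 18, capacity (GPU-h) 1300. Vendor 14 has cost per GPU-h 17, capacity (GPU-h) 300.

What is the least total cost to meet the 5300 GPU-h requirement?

85200

Cheapest first:
Vendor 8 at 11: take all 2100 GPU-h → 3200 still needed.
Take 300 from Vendor 14 at 17 → need 2900 more.
Vendor H at 18: take all 1300 GPU-h → 1600 still needed.
Vendor M at 21: take 1600 of its 1900 → requirement met.
Cost = 2100×11 + 300×17 + 1300×18 + 1600×21 = 85200.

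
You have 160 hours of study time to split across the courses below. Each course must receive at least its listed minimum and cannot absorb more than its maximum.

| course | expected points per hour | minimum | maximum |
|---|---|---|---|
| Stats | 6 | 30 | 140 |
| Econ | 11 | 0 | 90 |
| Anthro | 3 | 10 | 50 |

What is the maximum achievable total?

Meeting every minimum uses 30+0+10 = 40 hours, leaving 120.
Highest expected points per hour first: Econ 11 > Stats 6 > Anthro 3.
Econ takes 90 more to reach its cap of 90 — 30 left.
Only 30 left; Stats takes them to reach 60.
Total = 6×60 + 11×90 + 3×10 = 1380.

1380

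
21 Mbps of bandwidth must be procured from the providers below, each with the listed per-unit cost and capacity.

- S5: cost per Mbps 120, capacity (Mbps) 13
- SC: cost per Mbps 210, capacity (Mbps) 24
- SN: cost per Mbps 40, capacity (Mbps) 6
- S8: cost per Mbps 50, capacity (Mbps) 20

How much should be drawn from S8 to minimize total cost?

Fill from the cheapest provider first.
SN at 40: take all 6 Mbps ; 15 still needed.
Take 15 from S8 at 50 to finish.
S5, SC: unused.

15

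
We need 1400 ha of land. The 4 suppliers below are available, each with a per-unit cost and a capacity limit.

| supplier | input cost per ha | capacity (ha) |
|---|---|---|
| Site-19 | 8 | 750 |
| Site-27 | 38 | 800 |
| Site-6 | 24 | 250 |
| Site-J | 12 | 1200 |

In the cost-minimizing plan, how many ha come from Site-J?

Use suppliers in increasing cost order.
Site-19 at 8: take all 750 ha ; 650 still needed.
Site-J at 12: take 650 of its 1200 ; requirement met.
Site-6, Site-27: unused.

650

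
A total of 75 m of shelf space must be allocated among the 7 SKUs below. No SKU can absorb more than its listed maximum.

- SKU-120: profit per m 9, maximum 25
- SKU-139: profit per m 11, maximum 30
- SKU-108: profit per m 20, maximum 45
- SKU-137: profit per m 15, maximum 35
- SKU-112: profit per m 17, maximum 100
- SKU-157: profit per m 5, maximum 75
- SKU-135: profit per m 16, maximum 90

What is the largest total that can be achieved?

1410

Rank by profit per m: SKU-108 20 > SKU-112 17 > SKU-135 16 > SKU-137 15 > SKU-139 11 > SKU-120 9 > SKU-157 5.
Give SKU-108 45 to hit its cap of 45 — 30 left.
Only 30 left; SKU-112 takes them to reach 30.
Total = 20×45 + 17×30 = 1410.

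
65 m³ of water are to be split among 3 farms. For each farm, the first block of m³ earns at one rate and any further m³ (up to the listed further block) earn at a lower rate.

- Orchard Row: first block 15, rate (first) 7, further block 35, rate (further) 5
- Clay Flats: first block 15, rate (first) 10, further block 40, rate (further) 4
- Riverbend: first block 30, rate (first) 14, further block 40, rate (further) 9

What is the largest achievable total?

Treat each block as its own option and order by rate: Riverbend/tier1 14 > Clay Flats/tier1 10 > Riverbend/tier2 9 > Orchard Row/tier1 7 > Orchard Row/tier2 5 > Clay Flats/tier2 4.
Riverbend tier1 at 14: fill all 30 ; 35 left.
Clay Flats/tier1 (10): +15 ; 20 left.
20 remain; put them into Riverbend tier2 at 9.
Total = 14×30 + 10×15 + 9×20 = 750.

750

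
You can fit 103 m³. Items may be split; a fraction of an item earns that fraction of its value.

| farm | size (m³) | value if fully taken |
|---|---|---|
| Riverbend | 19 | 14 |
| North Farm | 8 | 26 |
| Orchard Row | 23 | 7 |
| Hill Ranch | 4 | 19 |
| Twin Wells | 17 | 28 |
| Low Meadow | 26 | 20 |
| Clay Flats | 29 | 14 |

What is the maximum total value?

121

Sort by value density: Hill Ranch 19/4≈4.75, North Farm 26/8≈3.25, Twin Wells 28/17≈1.65, Low Meadow 20/26≈0.769, Riverbend 14/19≈0.737, Clay Flats 14/29≈0.483, Orchard Row 7/23≈0.304.
Hill Ranch: take in full, 4 m³ for value 19 ; 99 left.
All 8 m³ of North Farm fit (value 26) ; 91 remain.
Take all of Twin Wells (17 m³, value 28) ; 74 m³ left.
Take all of Low Meadow (26 m³, value 20) ; 48 m³ left.
All 19 m³ of Riverbend fit (value 14) ; 29 remain.
Take all of Clay Flats (29 m³, value 14) ; 0 m³ left.
Total value = 121.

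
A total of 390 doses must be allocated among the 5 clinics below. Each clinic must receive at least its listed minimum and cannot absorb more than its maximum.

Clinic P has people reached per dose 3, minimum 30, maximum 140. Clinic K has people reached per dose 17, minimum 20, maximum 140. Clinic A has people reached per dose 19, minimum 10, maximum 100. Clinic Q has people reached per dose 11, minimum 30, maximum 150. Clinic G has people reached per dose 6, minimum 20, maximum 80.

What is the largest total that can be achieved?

5590

Meeting every minimum uses 30+20+10+30+20 = 110 doses, leaving 280.
Highest people reached per dose first: Clinic A 19 > Clinic K 17 > Clinic Q 11 > Clinic G 6 > Clinic P 3.
Clinic A: +90 to 100 (cap) — 190 left.
Clinic K: +120 to 140 (cap) — 70 left.
Clinic Q has room for 120 more but only 70 remain, so it gets 100.
Total = 3×30 + 17×140 + 19×100 + 11×100 + 6×20 = 5590.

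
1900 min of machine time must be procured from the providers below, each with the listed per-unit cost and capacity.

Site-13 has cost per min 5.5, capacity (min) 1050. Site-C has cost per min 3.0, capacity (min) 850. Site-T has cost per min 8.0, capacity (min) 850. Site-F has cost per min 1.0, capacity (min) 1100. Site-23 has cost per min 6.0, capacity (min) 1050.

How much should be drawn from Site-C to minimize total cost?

Fill from the cheapest provider first.
Take 1100 from Site-F at 1.0 — need 800 more.
Site-C (3.0): take the remaining 800 — done.
Site-13, Site-23, Site-T: unused.

800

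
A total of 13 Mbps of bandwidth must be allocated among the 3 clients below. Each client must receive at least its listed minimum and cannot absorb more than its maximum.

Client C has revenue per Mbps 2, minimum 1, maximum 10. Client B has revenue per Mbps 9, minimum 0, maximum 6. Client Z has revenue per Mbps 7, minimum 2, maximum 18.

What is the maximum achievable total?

98

Meeting every minimum uses 1+0+2 = 3 Mbps, leaving 10.
Highest revenue per Mbps first: Client B 9 > Client Z 7 > Client C 2.
Client B: +6 to 6 (cap) — 4 left.
Only 4 left; Client Z takes them to reach 6.
Total = 2×1 + 9×6 + 7×6 = 98.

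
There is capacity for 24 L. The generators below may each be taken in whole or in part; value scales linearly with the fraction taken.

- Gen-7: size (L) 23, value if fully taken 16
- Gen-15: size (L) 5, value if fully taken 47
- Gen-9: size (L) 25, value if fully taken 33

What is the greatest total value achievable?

72.08

Best value per unit of size first: Gen-15 47/5≈9.4, Gen-9 33/25≈1.32, Gen-7 16/23≈0.696.
All 5 L of Gen-15 fit (value 47) — 19 remain.
19 L left: a 19/25 share of Gen-9 gives 33×19/25 = 25.08.
Total value = 72.08.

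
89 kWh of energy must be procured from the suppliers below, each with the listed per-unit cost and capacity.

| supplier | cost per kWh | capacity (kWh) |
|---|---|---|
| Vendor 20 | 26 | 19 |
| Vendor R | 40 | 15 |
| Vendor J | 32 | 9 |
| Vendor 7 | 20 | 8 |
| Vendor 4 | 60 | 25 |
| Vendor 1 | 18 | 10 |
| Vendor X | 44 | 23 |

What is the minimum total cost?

3034

Fill from the cheapest supplier first.
Take 10 from Vendor 1 at 18 — need 79 more.
Take 8 from Vendor 7 at 20 — need 71 more.
Vendor 20 (26): use full 19 — 52 kWh to go.
Vendor J at 32: take all 9 kWh — 43 still needed.
Vendor R (40): use full 15 — 28 kWh to go.
Take 23 from Vendor X at 44 — need 5 more.
Vendor 4 at 60: take 5 of its 25 — requirement met.
Cost = 10×18 + 8×20 + 19×26 + 9×32 + 15×40 + 23×44 + 5×60 = 3034.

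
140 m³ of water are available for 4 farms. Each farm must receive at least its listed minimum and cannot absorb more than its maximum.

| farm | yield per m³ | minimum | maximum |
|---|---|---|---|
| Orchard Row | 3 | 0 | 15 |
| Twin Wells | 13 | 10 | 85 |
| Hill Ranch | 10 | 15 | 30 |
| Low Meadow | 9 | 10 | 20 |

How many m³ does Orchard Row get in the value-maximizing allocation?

Meeting every minimum uses 0+10+15+10 = 35 m³, leaving 105.
Order the farms by yield per m³: Twin Wells 13 > Hill Ranch 10 > Low Meadow 9 > Orchard Row 3.
Twin Wells: +75 to 85 (cap) ; 30 left.
Hill Ranch: +15 to 30 (cap) ; 15 left.
Low Meadow takes 10 more to reach its cap of 20 ; 5 left.
Orchard Row: +5 (room for 15) → 5. Pool exhausted.

5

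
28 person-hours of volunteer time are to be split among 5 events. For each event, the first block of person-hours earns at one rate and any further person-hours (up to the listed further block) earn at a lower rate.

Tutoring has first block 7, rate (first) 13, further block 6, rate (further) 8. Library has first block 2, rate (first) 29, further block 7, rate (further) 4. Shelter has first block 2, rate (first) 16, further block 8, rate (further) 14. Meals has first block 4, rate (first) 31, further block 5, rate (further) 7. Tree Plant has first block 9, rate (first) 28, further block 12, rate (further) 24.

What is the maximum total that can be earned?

Treat each block as its own option and order by rate: Meals/T1 31 > Library/T1 29 > Tree Plant/T1 28 > Tree Plant/T2 24 > Shelter/T1 16 > Shelter/T2 14 > Tutoring/T1 13 > Tutoring/T2 8 > Meals/T2 7 > Library/T2 4.
Fill Meals T1 block (4 at 31) — 24 left.
Fill Library T1 block (2 at 29) — 22 left.
Tree Plant/T1 (28): +9 — 13 left.
Tree Plant/T2 (24): +12 — 1 left.
Shelter/T1: +1 of 2 at 16; pool empty.
Total = 31×4 + 29×2 + 28×9 + 24×12 + 16×1 = 738.

738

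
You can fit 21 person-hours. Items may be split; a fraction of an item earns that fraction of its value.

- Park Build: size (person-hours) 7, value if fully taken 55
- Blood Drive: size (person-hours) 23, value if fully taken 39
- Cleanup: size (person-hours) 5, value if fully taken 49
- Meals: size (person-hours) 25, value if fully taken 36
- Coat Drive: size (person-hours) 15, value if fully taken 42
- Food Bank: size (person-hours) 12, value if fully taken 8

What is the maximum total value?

129.2

Sort by value density: Cleanup 49/5≈9.8, Park Build 55/7≈7.86, Coat Drive 42/15≈2.8, Blood Drive 39/23≈1.7, Meals 36/25≈1.44, Food Bank 8/12≈0.667.
All 5 person-hours of Cleanup fit (value 49) ; 16 remain.
All 7 person-hours of Park Build fit (value 55) ; 9 remain.
9 person-hours left: a 9/15 share of Coat Drive gives 42×9/15 = 25.2.
Total value = 129.2.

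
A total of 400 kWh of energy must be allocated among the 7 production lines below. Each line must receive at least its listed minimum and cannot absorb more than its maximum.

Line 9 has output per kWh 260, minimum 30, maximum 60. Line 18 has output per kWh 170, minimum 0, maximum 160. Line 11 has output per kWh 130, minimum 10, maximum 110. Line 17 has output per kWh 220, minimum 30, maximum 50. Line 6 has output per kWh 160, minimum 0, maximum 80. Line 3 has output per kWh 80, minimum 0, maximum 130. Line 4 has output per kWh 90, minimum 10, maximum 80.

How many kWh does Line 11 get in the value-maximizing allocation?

Meeting every minimum uses 30+0+10+30+0+0+10 = 80 kWh, leaving 320.
Rank by output per kWh: Line 9 260 > Line 17 220 > Line 18 170 > Line 6 160 > Line 11 130 > Line 4 90 > Line 3 80.
Line 9 takes 30 more to reach its cap of 60 — 290 left.
Give Line 17 20 more to hit its cap of 50 — 270 left.
Line 18: +160 to 160 (cap) — 110 left.
Give Line 6 80 more to hit its cap of 80 — 30 left.
Only 30 left; Line 11 takes them to reach 40.

40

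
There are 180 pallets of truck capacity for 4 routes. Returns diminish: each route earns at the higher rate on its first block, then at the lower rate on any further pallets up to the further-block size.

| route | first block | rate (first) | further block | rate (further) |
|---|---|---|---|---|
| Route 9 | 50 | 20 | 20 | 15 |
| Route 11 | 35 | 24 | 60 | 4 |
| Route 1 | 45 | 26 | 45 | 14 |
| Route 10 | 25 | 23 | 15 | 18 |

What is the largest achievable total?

4005

Rank every tier by rate: Route 1/first 26 > Route 11/first 24 > Route 10/first 23 > Route 9/first 20 > Route 10/second 18 > Route 9/second 15 > Route 1/second 14 > Route 11/second 4.
Fill Route 1 first block (45 at 26) — 135 left.
Fill Route 11 first block (35 at 24) — 100 left.
Fill Route 10 first block (25 at 23) — 75 left.
Fill Route 9 first block (50 at 20) — 25 left.
Fill Route 10 second block (15 at 18) — 10 left.
Route 9/second: +10 of 20 at 15; pool empty.
Total = 26×45 + 24×35 + 23×25 + 20×50 + 18×15 + 15×10 = 4005.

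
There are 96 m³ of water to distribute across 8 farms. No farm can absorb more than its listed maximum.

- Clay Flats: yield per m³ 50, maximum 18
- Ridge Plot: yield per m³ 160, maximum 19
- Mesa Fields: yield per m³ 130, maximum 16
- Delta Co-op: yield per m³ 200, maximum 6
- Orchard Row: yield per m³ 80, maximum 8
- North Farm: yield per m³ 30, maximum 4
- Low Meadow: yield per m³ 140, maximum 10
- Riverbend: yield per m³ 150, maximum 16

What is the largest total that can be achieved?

Order the farms by yield per m³: Delta Co-op 200 > Ridge Plot 160 > Riverbend 150 > Low Meadow 140 > Mesa Fields 130 > Orchard Row 80 > Clay Flats 50 > North Farm 30.
Delta Co-op: +6 to 6 (cap) → 90 left.
Ridge Plot: +19 to 19 (cap) → 71 left.
Give Riverbend 16 to hit its cap of 16 → 55 left.
Give Low Meadow 10 to hit its cap of 10 → 45 left.
Give Mesa Fields 16 to hit its cap of 16 → 29 left.
Orchard Row takes 8 to reach its cap of 8 → 21 left.
Give Clay Flats 18 to hit its cap of 18 → 3 left.
North Farm has room for 4 but only 3 remain, so it gets 3.
Total = 50×18 + 160×19 + 130×16 + 200×6 + 80×8 + 30×3 + 140×10 + 150×16 = 11750.

11750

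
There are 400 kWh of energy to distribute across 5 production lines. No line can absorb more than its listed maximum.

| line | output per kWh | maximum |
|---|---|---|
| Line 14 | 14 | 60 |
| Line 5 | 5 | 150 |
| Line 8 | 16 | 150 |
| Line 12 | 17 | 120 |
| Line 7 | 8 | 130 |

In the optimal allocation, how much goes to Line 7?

70

Highest output per kWh first: Line 12 17 > Line 8 16 > Line 14 14 > Line 7 8 > Line 5 5.
Give Line 12 120 to hit its cap of 120 ; 280 left.
Line 8: +150 to 150 (cap) ; 130 left.
Give Line 14 60 to hit its cap of 60 ; 70 left.
Only 70 left; Line 7 takes them to reach 70.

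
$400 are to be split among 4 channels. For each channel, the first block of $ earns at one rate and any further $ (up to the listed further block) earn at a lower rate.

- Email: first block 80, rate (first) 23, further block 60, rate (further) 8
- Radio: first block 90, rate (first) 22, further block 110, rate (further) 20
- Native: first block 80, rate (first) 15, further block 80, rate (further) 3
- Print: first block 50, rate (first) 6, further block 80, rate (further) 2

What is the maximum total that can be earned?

7540

Treat each block as its own option and order by rate: Email/first 23 > Radio/first 22 > Radio/second 20 > Native/first 15 > Email/second 8 > Print/first 6 > Native/second 3 > Print/second 2.
Email first at 23: fill all 80 → 320 left.
Fill Radio first block (90 at 22) → 230 left.
Radio second at 20: fill all 110 → 120 left.
Native/first (15): +80 → 40 left.
Email/second: +40 of 60 at 8; pool empty.
Total = 23×80 + 22×90 + 20×110 + 15×80 + 8×40 = 7540.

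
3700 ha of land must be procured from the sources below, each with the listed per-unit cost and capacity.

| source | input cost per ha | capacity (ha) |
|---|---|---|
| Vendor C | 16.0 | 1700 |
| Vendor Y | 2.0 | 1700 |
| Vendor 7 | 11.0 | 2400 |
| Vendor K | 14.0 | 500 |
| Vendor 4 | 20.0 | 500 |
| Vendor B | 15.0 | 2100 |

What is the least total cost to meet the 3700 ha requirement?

25400

Use sources in increasing cost order.
Vendor Y (2.0): use full 1700 — 2000 ha to go.
Vendor 7 at 11.0: take 2000 of its 2400 — requirement met.
Vendor K, Vendor B, Vendor C, Vendor 4: unused.
Cost = 1700×2.0 + 2000×11.0 = 25400.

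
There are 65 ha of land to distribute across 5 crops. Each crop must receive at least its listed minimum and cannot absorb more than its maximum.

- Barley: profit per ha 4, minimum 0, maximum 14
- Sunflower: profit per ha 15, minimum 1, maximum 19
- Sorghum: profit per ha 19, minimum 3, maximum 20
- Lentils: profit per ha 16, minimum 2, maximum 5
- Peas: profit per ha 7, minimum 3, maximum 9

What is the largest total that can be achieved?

Meeting every minimum uses 0+1+3+2+3 = 9 ha, leaving 56.
Order the crops by profit per ha: Sorghum 19 > Lentils 16 > Sunflower 15 > Peas 7 > Barley 4.
Sorghum takes 17 more to reach its cap of 20 — 39 left.
Give Lentils 3 more to hit its cap of 5 — 36 left.
Give Sunflower 18 more to hit its cap of 19 — 18 left.
Peas takes 6 more to reach its cap of 9 — 12 left.
Barley: +12 (room for 14) → 12. Pool exhausted.
Total = 4×12 + 15×19 + 19×20 + 16×5 + 7×9 = 856.

856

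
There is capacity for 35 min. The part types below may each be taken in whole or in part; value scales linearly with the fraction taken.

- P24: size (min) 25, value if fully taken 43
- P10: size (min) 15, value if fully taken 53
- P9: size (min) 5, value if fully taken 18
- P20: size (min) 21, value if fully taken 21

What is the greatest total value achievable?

96.8

Sort by value density: P9 18/5≈3.6, P10 53/15≈3.53, P24 43/25≈1.72, P20 21/21≈1.
P9: take in full, 5 min for value 18 → 30 left.
All 15 min of P10 fit (value 53) → 15 remain.
15 min left: a 15/25 share of P24 gives 43×15/25 = 25.8.
Total value = 96.8.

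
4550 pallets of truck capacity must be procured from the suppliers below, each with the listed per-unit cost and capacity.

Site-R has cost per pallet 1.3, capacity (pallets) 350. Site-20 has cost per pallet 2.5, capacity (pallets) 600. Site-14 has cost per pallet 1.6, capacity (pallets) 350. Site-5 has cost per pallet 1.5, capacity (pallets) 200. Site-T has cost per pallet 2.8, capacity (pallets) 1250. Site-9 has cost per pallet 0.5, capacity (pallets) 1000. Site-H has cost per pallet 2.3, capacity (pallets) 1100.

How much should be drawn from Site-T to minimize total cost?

Cheapest first:
Site-9 at 0.5: take all 1000 pallets — 3550 still needed.
Take 350 from Site-R at 1.3 — need 3200 more.
Site-5 (1.5): use full 200 — 3000 pallets to go.
Take 350 from Site-14 at 1.6 — need 2650 more.
Take 1100 from Site-H at 2.3 — need 1550 more.
Site-20 at 2.5: take all 600 pallets — 950 still needed.
Site-T (2.8): take the remaining 950 — done.

950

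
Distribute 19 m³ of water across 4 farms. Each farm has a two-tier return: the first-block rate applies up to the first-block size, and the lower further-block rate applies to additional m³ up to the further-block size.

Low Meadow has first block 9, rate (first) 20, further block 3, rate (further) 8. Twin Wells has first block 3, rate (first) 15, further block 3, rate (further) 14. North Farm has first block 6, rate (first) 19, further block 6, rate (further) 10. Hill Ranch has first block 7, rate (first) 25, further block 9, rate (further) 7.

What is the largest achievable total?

412

Rank every tier by rate: Hill Ranch/tier1 25 > Low Meadow/tier1 20 > North Farm/tier1 19 > Twin Wells/tier1 15 > Twin Wells/tier2 14 > North Farm/tier2 10 > Low Meadow/tier2 8 > Hill Ranch/tier2 7.
Hill Ranch/tier1 (25): +7 → 12 left.
Fill Low Meadow tier1 block (9 at 20) → 3 left.
North Farm tier1 at 19: only 3 left, fill 3.
Total = 25×7 + 20×9 + 19×3 = 412.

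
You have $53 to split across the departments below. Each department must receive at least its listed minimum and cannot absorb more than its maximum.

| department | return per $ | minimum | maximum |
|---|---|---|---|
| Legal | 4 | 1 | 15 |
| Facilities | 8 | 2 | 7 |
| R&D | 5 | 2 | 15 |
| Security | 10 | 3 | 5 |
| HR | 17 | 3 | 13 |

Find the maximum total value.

Meeting every minimum uses 1+2+2+3+3 = 11 $, leaving 42.
Highest return per $ first: HR 17 > Security 10 > Facilities 8 > R&D 5 > Legal 4.
HR: +10 to 13 (cap) → 32 left.
Security: +2 to 5 (cap) → 30 left.
Facilities: +5 to 7 (cap) → 25 left.
Give R&D 13 more to hit its cap of 15 → 12 left.
Only 12 left; Legal takes them to reach 13.
Total = 4×13 + 8×7 + 5×15 + 10×5 + 17×13 = 454.

454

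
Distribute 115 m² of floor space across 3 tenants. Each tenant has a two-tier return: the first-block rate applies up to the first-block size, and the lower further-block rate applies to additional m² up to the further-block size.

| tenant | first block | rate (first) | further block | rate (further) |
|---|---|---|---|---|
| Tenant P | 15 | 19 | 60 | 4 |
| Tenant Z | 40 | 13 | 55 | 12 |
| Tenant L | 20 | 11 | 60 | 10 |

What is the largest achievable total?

Treat each block as its own option and order by rate: Tenant P/T1 19 > Tenant Z/T1 13 > Tenant Z/T2 12 > Tenant L/T1 11 > Tenant L/T2 10 > Tenant P/T2 4.
Tenant P T1 at 19: fill all 15 → 100 left.
Tenant Z/T1 (13): +40 → 60 left.
Tenant Z/T2 (12): +55 → 5 left.
Tenant L/T1: +5 of 20 at 11; pool empty.
Total = 19×15 + 13×40 + 12×55 + 11×5 = 1520.

1520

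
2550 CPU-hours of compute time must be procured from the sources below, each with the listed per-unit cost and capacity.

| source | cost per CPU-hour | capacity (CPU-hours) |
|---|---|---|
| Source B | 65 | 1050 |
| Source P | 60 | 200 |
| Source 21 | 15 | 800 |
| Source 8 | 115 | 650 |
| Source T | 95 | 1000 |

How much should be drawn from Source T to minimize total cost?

500

Use sources in increasing cost order.
Source 21 at 15: take all 800 CPU-hours — 1750 still needed.
Take 200 from Source P at 60 — need 1550 more.
Take 1050 from Source B at 65 — need 500 more.
Source T (95): take the remaining 500 — done.
Source 8: unused.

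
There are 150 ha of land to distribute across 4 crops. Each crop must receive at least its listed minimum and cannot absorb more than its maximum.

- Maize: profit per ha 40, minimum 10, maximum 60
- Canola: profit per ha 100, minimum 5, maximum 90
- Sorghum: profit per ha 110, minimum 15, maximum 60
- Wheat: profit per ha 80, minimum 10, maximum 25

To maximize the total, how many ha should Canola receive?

70

Meeting every minimum uses 10+5+15+10 = 40 ha, leaving 110.
Order the crops by profit per ha: Sorghum 110 > Canola 100 > Wheat 80 > Maize 40.
Sorghum takes 45 more to reach its cap of 60 — 65 left.
Only 65 left; Canola takes them to reach 70.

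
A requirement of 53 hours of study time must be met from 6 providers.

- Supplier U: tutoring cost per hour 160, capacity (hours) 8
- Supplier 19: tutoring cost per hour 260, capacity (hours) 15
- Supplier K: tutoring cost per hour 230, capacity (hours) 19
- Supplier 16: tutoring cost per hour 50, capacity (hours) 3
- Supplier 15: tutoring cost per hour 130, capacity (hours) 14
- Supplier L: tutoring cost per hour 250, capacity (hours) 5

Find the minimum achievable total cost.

Fill from the cheapest provider first.
Supplier 16 (50): use full 3 → 50 hours to go.
Supplier 15 at 130: take all 14 hours → 36 still needed.
Supplier U (160): use full 8 → 28 hours to go.
Supplier K (230): use full 19 → 9 hours to go.
Supplier L at 250: take all 5 hours → 4 still needed.
Supplier 19 at 260: take 4 of its 15 → requirement met.
Cost = 3×50 + 14×130 + 8×160 + 19×230 + 5×250 + 4×260 = 9910.

9910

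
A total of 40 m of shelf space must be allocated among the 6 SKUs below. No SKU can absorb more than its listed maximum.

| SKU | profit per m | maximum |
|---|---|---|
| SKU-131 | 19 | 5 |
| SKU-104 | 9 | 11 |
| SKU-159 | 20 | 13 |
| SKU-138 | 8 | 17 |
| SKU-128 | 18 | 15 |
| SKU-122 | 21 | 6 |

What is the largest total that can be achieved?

760

Rank by profit per m: SKU-122 21 > SKU-159 20 > SKU-131 19 > SKU-128 18 > SKU-104 9 > SKU-138 8.
SKU-122: +6 to 6 (cap) ; 34 left.
SKU-159 takes 13 to reach its cap of 13 ; 21 left.
SKU-131: +5 to 5 (cap) ; 16 left.
SKU-128: +15 to 15 (cap) ; 1 left.
SKU-104 has room for 11 but only 1 remain, so it gets 1.
Total = 19×5 + 9×1 + 20×13 + 18×15 + 21×6 = 760.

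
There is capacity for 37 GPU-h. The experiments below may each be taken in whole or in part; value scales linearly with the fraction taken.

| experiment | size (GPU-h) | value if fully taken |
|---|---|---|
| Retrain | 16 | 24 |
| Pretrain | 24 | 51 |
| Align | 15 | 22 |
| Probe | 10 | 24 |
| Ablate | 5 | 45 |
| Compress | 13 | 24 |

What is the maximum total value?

115.75

Sort by value density: Ablate 45/5≈9, Probe 24/10≈2.4, Pretrain 51/24≈2.12, Compress 24/13≈1.85, Retrain 24/16≈1.5, Align 22/15≈1.47.
Ablate: take in full, 5 GPU-h for value 45 ; 32 left.
All 10 GPU-h of Probe fit (value 24) ; 22 remain.
Fill the last 22 GPU-h with part of Pretrain: 22/24 of it earns 46.75.
Total value = 115.75.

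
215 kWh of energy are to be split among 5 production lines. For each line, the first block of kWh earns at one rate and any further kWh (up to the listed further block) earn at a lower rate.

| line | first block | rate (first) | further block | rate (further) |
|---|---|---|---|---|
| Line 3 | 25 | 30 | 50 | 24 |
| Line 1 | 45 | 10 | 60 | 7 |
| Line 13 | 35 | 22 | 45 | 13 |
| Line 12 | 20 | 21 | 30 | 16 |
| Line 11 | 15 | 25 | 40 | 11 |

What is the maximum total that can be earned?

4515

Treat each block as its own option and order by rate: Line 3/first 30 > Line 11/first 25 > Line 3/second 24 > Line 13/first 22 > Line 12/first 21 > Line 12/second 16 > Line 13/second 13 > Line 11/second 11 > Line 1/first 10 > Line 1/second 7.
Line 3/first (30): +25 ; 190 left.
Line 11/first (25): +15 ; 175 left.
Line 3 second at 24: fill all 50 ; 125 left.
Line 13/first (22): +35 ; 90 left.
Line 12/first (21): +20 ; 70 left.
Line 12/second (16): +30 ; 40 left.
40 remain; put them into Line 13 second at 13.
Total = 30×25 + 25×15 + 24×50 + 22×35 + 21×20 + 16×30 + 13×40 = 4515.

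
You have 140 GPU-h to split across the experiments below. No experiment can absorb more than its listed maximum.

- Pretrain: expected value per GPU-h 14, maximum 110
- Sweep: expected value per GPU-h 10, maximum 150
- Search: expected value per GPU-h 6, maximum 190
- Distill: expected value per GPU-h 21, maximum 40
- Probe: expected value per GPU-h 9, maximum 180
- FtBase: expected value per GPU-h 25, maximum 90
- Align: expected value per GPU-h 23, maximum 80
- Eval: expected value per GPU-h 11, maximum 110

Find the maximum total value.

3400

Order the experiments by expected value per GPU-h: FtBase 25 > Align 23 > Distill 21 > Pretrain 14 > Eval 11 > Sweep 10 > Probe 9 > Search 6.
FtBase: +90 to 90 (cap) → 50 left.
Only 50 left; Align takes them to reach 50.
Total = 25×90 + 23×50 = 3400.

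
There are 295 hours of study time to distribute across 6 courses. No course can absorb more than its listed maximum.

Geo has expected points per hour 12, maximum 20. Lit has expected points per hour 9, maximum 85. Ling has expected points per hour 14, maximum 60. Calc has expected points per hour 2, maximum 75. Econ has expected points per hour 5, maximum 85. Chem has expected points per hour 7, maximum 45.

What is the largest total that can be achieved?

2585

Order the courses by expected points per hour: Ling 14 > Geo 12 > Lit 9 > Chem 7 > Econ 5 > Calc 2.
Give Ling 60 to hit its cap of 60 → 235 left.
Geo takes 20 to reach its cap of 20 → 215 left.
Lit takes 85 to reach its cap of 85 → 130 left.
Chem takes 45 to reach its cap of 45 → 85 left.
Econ: +85 to 85 (cap) → 0 left.
Total = 12×20 + 9×85 + 14×60 + 5×85 + 7×45 = 2585.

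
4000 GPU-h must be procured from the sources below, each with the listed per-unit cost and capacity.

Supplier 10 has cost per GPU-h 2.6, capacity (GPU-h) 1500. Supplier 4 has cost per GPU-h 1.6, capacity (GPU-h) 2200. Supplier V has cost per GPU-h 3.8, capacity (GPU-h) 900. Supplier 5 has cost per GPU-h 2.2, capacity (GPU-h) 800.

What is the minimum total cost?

Use sources in increasing cost order.
Supplier 4 (1.6): use full 2200 — 1800 GPU-h to go.
Take 800 from Supplier 5 at 2.2 — need 1000 more.
Take 1000 from Supplier 10 at 2.6 to finish.
Supplier V: unused.
Cost = 2200×1.6 + 800×2.2 + 1000×2.6 = 7880.

7880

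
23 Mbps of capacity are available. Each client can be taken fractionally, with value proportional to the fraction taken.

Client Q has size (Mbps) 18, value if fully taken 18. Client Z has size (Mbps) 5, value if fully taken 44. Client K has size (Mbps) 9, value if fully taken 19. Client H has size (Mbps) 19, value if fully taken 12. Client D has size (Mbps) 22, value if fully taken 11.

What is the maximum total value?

72

Rank by value-to-size ratio: Client Z 44/5≈8.8, Client K 19/9≈2.11, Client Q 18/18≈1, Client H 12/19≈0.632, Client D 11/22≈0.5.
Client Z: take in full, 5 Mbps for value 44 → 18 left.
Take all of Client K (9 Mbps, value 19) → 9 Mbps left.
Fill the last 9 Mbps with part of Client Q: 9/18 of it earns 9.
Total value = 72.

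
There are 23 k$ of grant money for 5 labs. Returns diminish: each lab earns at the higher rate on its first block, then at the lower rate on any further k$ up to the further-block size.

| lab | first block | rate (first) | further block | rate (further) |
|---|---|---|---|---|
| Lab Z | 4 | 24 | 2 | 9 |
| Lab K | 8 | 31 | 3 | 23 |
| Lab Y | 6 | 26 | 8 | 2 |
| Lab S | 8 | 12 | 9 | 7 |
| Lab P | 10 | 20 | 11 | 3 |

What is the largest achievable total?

609

Order all 10 blocks by rate: Lab K/tier1 31 > Lab Y/tier1 26 > Lab Z/tier1 24 > Lab K/tier2 23 > Lab P/tier1 20 > Lab S/tier1 12 > Lab Z/tier2 9 > Lab S/tier2 7 > Lab P/tier2 3 > Lab Y/tier2 2.
Lab K/tier1 (31): +8 ; 15 left.
Lab Y tier1 at 26: fill all 6 ; 9 left.
Lab Z tier1 at 24: fill all 4 ; 5 left.
Lab K/tier2 (23): +3 ; 2 left.
Lab P tier1 at 20: only 2 left, fill 2.
Total = 31×8 + 26×6 + 24×4 + 23×3 + 20×2 = 609.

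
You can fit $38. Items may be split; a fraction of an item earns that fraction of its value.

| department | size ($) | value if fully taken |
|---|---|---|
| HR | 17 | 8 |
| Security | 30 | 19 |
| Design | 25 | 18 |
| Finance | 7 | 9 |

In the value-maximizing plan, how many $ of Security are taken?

6

Rank by value-to-size ratio: Finance 9/7≈1.29, Design 18/25≈0.72, Security 19/30≈0.633, HR 8/17≈0.471.
Take all of Finance (7 $, value 9) — 31 $ left.
Take all of Design (25 $, value 18) — 6 $ left.
Only 6 $ remain; take 6/30 of Security for value 19×6/30 = 3.8.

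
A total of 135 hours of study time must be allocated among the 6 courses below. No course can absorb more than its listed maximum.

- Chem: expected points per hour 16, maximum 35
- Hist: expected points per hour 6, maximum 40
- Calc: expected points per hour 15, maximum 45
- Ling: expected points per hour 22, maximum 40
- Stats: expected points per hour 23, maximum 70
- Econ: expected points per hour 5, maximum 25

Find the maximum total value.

Order the courses by expected points per hour: Stats 23 > Ling 22 > Chem 16 > Calc 15 > Hist 6 > Econ 5.
Stats: +70 to 70 (cap) ; 65 left.
Ling: +40 to 40 (cap) ; 25 left.
Only 25 left; Chem takes them to reach 25.
Total = 16×25 + 22×40 + 23×70 = 2890.

2890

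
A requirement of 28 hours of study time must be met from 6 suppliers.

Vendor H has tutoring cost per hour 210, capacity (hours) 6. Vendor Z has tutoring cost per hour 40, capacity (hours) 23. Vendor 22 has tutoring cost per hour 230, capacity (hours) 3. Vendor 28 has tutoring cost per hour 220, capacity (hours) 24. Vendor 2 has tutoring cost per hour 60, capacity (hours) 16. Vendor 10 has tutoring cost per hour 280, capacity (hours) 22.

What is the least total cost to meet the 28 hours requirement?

Fill from the cheapest supplier first.
Vendor Z at 40: take all 23 hours ; 5 still needed.
Vendor 2 at 60: take 5 of its 16 ; requirement met.
Vendor H, Vendor 28, Vendor 22, Vendor 10: unused.
Cost = 23×40 + 5×60 = 1220.

1220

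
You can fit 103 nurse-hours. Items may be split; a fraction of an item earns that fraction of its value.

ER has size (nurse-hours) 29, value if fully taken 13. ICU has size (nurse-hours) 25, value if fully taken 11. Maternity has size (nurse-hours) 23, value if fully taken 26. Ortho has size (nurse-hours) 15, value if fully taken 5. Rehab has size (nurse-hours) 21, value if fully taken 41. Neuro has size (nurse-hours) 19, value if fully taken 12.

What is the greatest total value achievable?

Sort by value density: Rehab 41/21≈1.95, Maternity 26/23≈1.13, Neuro 12/19≈0.632, ER 13/29≈0.448, ICU 11/25≈0.44, Ortho 5/15≈0.333.
Rehab: take in full, 21 nurse-hours for value 41 → 82 left.
Take all of Maternity (23 nurse-hours, value 26) → 59 nurse-hours left.
Take all of Neuro (19 nurse-hours, value 12) → 40 nurse-hours left.
ER: take in full, 29 nurse-hours for value 13 → 11 left.
11 nurse-hours left: a 11/25 share of ICU gives 11×11/25 = 4.84.
Total value = 96.84.

96.84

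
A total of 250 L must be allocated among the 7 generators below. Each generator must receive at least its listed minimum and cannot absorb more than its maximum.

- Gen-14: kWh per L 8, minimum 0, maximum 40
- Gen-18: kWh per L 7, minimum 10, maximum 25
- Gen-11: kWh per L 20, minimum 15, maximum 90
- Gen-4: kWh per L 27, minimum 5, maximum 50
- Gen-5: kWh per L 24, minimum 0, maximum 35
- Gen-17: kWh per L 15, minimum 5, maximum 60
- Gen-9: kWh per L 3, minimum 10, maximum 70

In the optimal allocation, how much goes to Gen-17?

Meeting every minimum uses 0+10+15+5+0+5+10 = 45 L, leaving 205.
Rank by kWh per L: Gen-4 27 > Gen-5 24 > Gen-11 20 > Gen-17 15 > Gen-14 8 > Gen-18 7 > Gen-9 3.
Give Gen-4 45 more to hit its cap of 50 ; 160 left.
Gen-5: +35 to 35 (cap) ; 125 left.
Gen-11: +75 to 90 (cap) ; 50 left.
Only 50 left; Gen-17 takes them to reach 55.

55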